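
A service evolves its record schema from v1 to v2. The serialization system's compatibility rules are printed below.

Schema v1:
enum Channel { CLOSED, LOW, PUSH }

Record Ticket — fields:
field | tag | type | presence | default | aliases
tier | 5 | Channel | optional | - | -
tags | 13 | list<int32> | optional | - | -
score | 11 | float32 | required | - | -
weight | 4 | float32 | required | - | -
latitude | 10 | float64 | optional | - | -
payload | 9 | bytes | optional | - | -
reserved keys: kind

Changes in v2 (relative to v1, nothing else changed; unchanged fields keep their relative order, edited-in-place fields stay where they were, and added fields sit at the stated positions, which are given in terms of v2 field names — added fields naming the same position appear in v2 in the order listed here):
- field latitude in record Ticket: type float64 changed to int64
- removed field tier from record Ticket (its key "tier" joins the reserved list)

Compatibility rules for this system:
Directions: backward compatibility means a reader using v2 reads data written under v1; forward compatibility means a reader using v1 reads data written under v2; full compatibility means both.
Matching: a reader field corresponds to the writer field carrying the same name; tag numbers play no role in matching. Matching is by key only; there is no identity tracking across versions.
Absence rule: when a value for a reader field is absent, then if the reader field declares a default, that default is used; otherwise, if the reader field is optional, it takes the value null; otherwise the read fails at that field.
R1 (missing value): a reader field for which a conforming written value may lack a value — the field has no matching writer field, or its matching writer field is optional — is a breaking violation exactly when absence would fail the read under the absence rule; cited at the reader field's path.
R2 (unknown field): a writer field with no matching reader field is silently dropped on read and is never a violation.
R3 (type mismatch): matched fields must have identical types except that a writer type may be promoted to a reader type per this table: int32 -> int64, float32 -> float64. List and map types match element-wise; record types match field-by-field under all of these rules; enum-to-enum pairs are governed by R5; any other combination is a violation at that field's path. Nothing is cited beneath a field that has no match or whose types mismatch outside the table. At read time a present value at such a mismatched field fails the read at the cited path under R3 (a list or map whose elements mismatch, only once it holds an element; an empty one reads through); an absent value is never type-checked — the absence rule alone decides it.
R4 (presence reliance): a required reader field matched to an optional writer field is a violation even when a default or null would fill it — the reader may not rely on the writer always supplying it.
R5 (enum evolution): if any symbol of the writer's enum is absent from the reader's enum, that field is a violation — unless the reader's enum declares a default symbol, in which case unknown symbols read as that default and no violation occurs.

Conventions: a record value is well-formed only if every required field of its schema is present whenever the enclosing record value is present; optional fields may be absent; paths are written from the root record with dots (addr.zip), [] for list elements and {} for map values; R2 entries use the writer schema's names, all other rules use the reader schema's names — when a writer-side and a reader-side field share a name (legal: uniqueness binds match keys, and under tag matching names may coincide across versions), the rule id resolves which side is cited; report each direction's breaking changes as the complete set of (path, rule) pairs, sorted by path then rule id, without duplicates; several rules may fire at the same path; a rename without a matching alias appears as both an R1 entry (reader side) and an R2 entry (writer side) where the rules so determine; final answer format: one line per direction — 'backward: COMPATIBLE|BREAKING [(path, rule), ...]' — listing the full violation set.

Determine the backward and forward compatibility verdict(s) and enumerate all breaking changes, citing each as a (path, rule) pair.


in Ticket below, arrows point writer -> reader
checking backward for Ticket: reader v2 against writer v1:
  tags: list<int32> -> list<int32>, writer optional; from tags
  score: float32 -> float32, writer required; from score
  weight: float32 -> float32, writer required; from weight
  latitude: float64 -> int64, writer optional; from latitude
  payload: bytes -> bytes, writer optional; from payload
  writer field tier has no reader counterpart
  breaking: (latitude, R3)
  => backward verdict for Ticket: BREAKING, 1 violation(s)
checking forward for Ticket: reader v1 against writer v2:
  no writer field matches reader tier
  tags: list<int32> -> list<int32>, writer optional; from tags
  score: float32 -> float32, writer required; from score
  weight: float32 -> float32, writer required; from weight
  latitude: int64 -> float64, writer optional; from latitude
  payload: bytes -> bytes, writer optional; from payload
  breaking: (latitude, R3)
  => forward verdict for Ticket: BREAKING, 1 violation(s)

backward: BREAKING [(latitude, R3)]; forward: BREAKING [(latitude, R3)]


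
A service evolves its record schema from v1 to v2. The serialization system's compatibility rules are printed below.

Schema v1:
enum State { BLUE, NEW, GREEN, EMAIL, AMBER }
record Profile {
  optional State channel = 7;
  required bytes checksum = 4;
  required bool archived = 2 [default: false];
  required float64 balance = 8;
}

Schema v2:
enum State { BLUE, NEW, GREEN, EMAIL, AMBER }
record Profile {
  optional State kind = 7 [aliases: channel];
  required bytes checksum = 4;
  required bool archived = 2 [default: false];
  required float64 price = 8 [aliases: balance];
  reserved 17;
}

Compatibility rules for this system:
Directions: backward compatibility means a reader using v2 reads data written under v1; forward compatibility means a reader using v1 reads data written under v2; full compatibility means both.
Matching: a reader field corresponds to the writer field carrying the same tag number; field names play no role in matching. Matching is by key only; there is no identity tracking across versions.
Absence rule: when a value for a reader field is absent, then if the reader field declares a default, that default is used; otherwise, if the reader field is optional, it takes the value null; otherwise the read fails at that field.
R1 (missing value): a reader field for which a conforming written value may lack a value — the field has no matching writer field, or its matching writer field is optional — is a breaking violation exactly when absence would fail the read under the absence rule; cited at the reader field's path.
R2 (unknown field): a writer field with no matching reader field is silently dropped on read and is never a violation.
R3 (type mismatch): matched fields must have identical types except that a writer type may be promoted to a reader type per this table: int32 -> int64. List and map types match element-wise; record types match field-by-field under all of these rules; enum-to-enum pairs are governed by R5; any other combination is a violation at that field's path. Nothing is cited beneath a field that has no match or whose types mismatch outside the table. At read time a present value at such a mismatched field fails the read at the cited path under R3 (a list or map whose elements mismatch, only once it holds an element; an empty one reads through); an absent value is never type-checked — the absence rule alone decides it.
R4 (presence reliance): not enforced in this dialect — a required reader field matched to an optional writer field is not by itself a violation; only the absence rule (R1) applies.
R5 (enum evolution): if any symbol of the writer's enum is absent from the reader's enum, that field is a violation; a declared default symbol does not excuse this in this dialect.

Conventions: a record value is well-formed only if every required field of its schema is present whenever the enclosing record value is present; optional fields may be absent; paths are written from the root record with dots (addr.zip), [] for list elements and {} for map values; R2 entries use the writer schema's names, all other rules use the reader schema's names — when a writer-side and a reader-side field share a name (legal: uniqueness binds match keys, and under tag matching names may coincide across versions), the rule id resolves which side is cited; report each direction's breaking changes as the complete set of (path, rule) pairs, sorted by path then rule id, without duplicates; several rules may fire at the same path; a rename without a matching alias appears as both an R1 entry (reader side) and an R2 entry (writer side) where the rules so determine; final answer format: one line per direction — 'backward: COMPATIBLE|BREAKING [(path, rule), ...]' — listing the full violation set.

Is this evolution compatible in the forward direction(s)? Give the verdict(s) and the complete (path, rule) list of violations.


the writer's type comes first in each Profile pair
forward for Profile (reader v1, writer v2):
  channel <- kind (State -> State, writer optional)
  checksum <- checksum (bytes -> bytes, writer required)
  archived <- archived (bool -> bool, writer required)
  balance <- price (float64 -> float64, writer required)
  nothing fires on Profile: forward is COMPATIBLE
ruling out the remaining Profile differences:
  renamed field channel to kind in record Profile (alias channel declared on the renamed field) -> fires no rule on Profile, leaving the asked answer as it is
  renamed field balance to price in record Profile (alias balance declared on the renamed field) -> fires no rule on Profile, leaving the asked answer as it is

forward: COMPATIBLE []


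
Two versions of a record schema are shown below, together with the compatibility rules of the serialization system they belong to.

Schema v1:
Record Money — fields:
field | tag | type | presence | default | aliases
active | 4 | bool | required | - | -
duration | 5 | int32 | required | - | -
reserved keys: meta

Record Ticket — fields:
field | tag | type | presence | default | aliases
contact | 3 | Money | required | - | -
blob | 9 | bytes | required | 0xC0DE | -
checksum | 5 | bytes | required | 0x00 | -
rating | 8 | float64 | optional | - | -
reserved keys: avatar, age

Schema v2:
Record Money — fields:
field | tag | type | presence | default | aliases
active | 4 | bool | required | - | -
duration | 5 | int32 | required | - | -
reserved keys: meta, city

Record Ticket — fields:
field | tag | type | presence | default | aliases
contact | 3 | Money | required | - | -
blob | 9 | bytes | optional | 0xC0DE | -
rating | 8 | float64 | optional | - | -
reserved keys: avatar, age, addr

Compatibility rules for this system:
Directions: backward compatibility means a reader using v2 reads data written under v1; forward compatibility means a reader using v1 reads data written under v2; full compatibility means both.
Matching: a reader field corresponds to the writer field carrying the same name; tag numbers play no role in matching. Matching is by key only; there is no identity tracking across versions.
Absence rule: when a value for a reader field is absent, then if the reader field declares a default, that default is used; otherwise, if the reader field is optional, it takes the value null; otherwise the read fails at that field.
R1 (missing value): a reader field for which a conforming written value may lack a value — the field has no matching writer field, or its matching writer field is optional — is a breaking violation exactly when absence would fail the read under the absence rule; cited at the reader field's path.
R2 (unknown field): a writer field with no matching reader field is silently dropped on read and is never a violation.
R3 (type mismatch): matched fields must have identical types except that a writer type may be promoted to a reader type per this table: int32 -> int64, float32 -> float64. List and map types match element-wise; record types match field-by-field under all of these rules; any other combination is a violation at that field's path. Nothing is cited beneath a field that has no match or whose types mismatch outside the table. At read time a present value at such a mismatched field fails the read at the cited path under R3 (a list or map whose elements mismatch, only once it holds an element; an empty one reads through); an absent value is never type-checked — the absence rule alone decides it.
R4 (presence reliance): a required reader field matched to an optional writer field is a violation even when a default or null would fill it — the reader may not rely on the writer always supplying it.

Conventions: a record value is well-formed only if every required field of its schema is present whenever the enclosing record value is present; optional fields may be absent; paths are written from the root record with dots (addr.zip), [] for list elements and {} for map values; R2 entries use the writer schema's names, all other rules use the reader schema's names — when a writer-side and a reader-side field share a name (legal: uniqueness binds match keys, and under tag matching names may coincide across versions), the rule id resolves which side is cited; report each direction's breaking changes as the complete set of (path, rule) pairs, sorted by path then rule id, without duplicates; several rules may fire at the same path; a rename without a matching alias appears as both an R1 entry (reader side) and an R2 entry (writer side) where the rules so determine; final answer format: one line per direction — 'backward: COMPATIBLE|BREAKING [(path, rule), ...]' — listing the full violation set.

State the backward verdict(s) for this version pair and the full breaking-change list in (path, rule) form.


each type pair in Ticket: writer, then reader
backward on Ticket — v2 reading data written by v1:
  writer required, Money -> Money: reader contact maps from writer contact
  writer required, bytes -> bytes: reader blob maps from writer blob
  writer optional, float64 -> float64: reader rating maps from writer rating
  writer field checksum has no reader counterpart
  writer required, bool -> bool: reader contact.active maps from writer contact.active
  writer required, int32 -> int32: reader contact.duration maps from writer contact.duration
  => backward verdict for Ticket: COMPATIBLE, no violations
the rest of the Ticket diff is inert for this question:
  field blob in record Ticket: required changed to optional -> its effect on Ticket is confined to the forward direction, not asked
  removed field checksum from record Ticket -> no rule fires on it in Ticket's dialect; the asked verdict holds

backward: COMPATIBLE []


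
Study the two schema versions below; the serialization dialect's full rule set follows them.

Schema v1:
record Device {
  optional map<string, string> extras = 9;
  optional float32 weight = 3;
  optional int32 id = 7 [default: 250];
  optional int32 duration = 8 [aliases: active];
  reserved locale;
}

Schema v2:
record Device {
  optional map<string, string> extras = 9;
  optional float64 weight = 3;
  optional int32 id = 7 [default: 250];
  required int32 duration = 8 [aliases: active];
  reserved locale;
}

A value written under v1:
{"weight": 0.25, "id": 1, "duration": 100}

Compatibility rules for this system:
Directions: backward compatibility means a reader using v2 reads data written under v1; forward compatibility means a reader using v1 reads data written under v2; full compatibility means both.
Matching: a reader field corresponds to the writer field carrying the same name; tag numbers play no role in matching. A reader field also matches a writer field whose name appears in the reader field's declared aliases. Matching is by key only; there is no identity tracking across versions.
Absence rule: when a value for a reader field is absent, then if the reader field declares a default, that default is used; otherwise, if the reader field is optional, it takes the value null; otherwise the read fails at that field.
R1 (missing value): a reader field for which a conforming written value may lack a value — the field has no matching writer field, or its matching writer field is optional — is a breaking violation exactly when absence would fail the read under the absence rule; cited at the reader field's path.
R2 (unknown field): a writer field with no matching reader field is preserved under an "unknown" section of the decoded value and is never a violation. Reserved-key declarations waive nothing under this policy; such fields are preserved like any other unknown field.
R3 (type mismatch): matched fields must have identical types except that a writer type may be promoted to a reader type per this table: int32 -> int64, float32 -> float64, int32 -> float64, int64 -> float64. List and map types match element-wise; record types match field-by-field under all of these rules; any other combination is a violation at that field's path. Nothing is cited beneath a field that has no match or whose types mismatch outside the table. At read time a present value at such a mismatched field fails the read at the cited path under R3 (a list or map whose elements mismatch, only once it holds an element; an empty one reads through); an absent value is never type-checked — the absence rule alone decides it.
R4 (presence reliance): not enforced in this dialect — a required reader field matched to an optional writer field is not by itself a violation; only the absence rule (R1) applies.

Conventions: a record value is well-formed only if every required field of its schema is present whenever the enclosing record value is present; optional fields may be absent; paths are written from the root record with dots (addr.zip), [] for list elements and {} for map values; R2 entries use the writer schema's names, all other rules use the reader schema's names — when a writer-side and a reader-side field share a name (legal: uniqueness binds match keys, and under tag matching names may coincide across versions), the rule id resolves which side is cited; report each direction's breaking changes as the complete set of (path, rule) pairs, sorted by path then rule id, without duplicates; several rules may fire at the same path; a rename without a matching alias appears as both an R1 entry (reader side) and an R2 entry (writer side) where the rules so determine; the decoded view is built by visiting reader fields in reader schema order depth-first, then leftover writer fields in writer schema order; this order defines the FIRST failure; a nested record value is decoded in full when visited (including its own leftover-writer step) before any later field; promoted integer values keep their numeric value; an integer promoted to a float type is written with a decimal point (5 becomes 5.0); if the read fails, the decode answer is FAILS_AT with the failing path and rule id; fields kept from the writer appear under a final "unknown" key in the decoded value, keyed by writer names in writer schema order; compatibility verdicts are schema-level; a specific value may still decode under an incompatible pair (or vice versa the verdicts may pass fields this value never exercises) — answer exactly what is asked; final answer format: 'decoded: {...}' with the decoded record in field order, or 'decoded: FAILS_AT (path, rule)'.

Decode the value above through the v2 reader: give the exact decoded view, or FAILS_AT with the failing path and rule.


each type pair in Device: writer, then reader
migrating the Device value to v2:
  extras := null (not supplied -> null)
  weight := 0.25 (float32 -> float64)
  id := 1
  duration := 100
  => decoded: {"extras": null, "weight": 0.25, "id": 1, "duration": 100}
the rest of the Device diff is inert for this question:
  field duration in record Device: optional changed to required -> affects the rule determinations only; this particular Device value decodes identically
  field weight in record Device: type float32 changed to float64 -> affects the rule determinations only; this particular Device value decodes identically

decoded: {"extras": null, "weight": 0.25, "id": 1, "duration": 100}


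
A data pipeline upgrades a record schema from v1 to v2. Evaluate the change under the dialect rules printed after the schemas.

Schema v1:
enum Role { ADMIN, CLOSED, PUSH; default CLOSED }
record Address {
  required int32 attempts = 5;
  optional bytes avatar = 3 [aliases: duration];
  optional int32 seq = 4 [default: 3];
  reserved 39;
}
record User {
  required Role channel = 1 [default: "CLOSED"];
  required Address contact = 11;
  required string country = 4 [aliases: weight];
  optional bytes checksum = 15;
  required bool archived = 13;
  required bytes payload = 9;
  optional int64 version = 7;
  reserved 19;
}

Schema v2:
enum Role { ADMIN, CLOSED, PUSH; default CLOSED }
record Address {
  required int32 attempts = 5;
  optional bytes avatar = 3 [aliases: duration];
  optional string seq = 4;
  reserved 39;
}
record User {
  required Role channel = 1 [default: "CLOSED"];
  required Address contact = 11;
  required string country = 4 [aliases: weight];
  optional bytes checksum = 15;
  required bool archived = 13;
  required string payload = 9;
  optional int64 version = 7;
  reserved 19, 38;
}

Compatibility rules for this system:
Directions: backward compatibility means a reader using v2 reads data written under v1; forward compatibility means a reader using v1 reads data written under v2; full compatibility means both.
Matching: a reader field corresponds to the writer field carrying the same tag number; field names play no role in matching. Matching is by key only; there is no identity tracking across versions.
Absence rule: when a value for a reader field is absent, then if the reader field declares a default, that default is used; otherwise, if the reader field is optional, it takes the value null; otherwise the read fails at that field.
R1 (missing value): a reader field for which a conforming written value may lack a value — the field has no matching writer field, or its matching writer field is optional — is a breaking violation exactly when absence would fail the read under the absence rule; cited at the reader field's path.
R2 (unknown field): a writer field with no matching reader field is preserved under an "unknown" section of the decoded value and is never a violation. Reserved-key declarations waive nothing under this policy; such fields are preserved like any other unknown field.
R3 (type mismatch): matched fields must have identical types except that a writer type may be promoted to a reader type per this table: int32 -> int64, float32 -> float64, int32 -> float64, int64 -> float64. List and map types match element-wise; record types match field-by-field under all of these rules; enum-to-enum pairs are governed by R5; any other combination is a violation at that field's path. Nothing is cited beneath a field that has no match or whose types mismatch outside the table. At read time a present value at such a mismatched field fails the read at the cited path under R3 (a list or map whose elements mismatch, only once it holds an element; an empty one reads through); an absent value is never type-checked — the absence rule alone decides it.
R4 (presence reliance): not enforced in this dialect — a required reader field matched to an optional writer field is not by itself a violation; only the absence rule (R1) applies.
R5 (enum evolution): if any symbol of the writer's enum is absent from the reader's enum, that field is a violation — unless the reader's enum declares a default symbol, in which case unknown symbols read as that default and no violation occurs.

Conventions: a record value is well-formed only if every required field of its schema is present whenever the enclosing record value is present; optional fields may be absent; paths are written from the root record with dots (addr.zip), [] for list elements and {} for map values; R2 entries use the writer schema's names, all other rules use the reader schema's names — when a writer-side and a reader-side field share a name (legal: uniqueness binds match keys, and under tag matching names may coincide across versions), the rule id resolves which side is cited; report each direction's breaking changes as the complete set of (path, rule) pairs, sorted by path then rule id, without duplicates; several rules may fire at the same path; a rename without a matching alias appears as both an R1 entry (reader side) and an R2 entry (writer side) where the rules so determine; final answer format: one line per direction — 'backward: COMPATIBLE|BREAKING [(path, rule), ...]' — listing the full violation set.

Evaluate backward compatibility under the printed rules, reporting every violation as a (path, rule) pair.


arrows below run writer -> reader for User
backward pass over User, reader schema v2, writer schema v1:
  channel <- channel (Role -> Role, writer required)
  contact <- contact (Address -> Address, writer required)
  country <- country (string -> string, writer required)
  checksum <- checksum (bytes -> bytes, writer optional)
  archived <- archived (bool -> bool, writer required)
  payload <- payload (bytes -> string, writer required)
  version <- version (int64 -> int64, writer optional)
  contact.attempts <- contact.attempts (int32 -> int32, writer required)
  contact.avatar <- contact.avatar (bytes -> bytes, writer optional)
  contact.seq <- contact.seq (int32 -> string, writer optional)
  breaking: (contact.seq, R3)
  breaking: (payload, R3)
  => 2 violation(s): backward is BREAKING for User

backward: BREAKING [(contact.seq, R3), (payload, R3)]


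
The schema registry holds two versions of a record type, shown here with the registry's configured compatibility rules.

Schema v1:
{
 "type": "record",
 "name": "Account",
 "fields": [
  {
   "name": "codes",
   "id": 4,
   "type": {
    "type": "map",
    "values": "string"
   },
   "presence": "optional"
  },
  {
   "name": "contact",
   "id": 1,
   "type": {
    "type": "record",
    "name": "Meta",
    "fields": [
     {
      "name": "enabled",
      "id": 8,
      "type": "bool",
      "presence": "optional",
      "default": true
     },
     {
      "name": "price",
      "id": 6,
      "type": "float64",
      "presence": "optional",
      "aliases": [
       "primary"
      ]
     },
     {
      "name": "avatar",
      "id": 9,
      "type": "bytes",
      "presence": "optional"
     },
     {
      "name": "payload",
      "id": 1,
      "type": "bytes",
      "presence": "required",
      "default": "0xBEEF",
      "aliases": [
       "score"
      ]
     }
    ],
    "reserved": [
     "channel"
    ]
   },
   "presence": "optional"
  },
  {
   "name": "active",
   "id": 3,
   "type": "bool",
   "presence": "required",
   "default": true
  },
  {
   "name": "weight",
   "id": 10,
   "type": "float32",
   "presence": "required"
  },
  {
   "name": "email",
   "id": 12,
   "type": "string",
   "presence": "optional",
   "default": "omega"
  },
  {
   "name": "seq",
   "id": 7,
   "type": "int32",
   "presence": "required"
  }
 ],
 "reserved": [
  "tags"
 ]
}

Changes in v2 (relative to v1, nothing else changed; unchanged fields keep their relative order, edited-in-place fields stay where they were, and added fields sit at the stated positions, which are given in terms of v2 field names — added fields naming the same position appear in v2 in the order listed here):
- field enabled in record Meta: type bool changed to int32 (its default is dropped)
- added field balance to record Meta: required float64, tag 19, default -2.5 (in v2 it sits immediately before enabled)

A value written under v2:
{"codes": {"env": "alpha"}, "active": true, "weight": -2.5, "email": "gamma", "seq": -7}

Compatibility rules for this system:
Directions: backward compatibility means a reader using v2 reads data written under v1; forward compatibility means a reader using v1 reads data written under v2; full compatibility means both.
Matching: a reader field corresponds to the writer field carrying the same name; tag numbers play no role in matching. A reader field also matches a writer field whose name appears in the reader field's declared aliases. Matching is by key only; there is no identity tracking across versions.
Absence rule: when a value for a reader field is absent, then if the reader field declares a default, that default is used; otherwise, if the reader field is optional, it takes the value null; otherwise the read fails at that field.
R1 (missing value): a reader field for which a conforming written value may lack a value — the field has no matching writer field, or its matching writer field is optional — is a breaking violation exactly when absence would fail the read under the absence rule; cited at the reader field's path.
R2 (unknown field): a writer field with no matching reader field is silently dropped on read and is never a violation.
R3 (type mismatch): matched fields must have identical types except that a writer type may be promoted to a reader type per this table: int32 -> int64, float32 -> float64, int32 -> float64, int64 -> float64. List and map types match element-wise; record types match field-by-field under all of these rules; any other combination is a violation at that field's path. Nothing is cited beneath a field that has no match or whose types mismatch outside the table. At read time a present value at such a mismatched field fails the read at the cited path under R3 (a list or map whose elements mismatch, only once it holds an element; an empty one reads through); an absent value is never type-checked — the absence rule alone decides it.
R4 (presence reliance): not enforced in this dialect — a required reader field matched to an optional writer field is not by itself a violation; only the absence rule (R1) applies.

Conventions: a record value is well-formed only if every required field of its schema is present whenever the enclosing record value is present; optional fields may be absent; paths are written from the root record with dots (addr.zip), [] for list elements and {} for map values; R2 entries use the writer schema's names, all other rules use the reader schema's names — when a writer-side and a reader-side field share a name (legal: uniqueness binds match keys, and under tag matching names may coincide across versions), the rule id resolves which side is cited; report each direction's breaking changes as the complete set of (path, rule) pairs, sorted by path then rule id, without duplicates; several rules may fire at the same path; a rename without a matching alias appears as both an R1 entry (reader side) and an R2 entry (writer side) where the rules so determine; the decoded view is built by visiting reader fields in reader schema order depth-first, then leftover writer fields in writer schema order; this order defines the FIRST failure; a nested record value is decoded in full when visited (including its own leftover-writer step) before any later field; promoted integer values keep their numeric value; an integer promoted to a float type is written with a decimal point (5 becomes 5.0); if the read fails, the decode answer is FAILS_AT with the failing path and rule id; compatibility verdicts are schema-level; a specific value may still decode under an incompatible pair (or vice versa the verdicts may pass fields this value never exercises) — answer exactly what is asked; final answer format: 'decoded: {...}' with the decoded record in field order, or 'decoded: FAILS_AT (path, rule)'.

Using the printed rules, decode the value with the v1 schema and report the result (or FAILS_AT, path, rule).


decoded: {"codes": {"env": "alpha"}, "contact": null, "active": true, "weight": -2.5, "email": "gamma", "seq": -7}

arrows below run writer -> reader for Account
decode walk for Account under reader schema v1:
  codes := {"env": "alpha"}
  contact := null (absent, optional -> null)
  active := true
  weight := -2.5
  email := "gamma"
  seq := -7
  => decoded: {"codes": {"env": "alpha"}, "contact": null, "active": true, "weight": -2.5, "email": "gamma", "seq": -7}
checking off the Account differences that do not matter here:
  field enabled in record Meta: type bool changed to int32 (its default is dropped) -> a verdict-level change on Account — the shown value reads the same
  added field balance to record Meta: required float64, tag 19, default -2.5 (in v2 it sits immediately before enabled) -> inert under this dialect — no rule fires on Account and the result does not move


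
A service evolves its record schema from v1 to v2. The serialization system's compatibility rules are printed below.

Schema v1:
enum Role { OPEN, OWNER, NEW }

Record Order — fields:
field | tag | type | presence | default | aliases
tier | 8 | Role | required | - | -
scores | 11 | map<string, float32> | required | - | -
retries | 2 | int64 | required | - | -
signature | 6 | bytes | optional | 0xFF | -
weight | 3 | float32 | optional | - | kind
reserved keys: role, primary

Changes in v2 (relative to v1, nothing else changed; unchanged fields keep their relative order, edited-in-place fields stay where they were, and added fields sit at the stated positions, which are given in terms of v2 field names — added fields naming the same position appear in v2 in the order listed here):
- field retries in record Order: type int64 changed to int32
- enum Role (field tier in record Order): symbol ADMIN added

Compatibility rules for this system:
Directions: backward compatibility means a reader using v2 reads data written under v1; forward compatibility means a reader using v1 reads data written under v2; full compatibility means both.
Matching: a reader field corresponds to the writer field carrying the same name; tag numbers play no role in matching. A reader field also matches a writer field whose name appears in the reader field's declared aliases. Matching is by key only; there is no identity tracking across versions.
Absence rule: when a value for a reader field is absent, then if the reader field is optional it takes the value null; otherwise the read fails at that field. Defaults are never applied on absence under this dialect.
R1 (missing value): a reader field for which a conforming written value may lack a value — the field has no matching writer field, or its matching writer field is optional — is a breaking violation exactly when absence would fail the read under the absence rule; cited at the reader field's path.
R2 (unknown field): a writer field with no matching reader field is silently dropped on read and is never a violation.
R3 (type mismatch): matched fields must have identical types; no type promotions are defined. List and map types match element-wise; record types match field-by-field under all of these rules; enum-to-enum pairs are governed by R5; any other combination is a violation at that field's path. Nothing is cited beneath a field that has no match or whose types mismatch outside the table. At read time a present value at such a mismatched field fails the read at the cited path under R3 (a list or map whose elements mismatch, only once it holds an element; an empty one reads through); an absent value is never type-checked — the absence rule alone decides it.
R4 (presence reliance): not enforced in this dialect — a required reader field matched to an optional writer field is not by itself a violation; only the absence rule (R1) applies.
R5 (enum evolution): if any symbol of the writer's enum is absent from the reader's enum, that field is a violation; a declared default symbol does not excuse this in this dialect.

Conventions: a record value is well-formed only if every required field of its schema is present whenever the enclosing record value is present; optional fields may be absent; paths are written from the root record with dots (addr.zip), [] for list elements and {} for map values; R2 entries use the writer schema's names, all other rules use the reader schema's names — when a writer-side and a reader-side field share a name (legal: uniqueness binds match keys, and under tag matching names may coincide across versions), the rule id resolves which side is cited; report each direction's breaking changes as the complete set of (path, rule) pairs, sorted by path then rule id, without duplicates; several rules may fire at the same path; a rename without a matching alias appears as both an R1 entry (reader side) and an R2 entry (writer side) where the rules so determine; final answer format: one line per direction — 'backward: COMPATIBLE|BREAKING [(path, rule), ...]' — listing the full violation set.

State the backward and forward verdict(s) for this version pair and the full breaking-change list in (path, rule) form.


in Order below, arrows point writer -> reader
backward pass over Order, reader schema v2, writer schema v1:
  writer required, Role -> Role: reader tier maps from writer tier
  writer required, map<string, float32> -> map<string, float32>: reader scores maps from writer scores
  writer required, int64 -> int32: reader retries maps from writer retries
  writer optional, bytes -> bytes: reader signature maps from writer signature
  writer optional, float32 -> float32: reader weight maps from writer weight
  R3 fires at retries
  backward on Order therefore BREAKING (1)
forward pass over Order, reader schema v1, writer schema v2:
  writer required, Role -> Role: reader tier maps from writer tier
  writer required, map<string, float32> -> map<string, float32>: reader scores maps from writer scores
  writer required, int32 -> int64: reader retries maps from writer retries
  writer optional, bytes -> bytes: reader signature maps from writer signature
  writer optional, float32 -> float32: reader weight maps from writer weight
  R3 fires at retries
  R5 fires at tier
  forward on Order therefore BREAKING (2)

backward: BREAKING [(retries, R3)]; forward: BREAKING [(retries, R3), (tier, R5)]


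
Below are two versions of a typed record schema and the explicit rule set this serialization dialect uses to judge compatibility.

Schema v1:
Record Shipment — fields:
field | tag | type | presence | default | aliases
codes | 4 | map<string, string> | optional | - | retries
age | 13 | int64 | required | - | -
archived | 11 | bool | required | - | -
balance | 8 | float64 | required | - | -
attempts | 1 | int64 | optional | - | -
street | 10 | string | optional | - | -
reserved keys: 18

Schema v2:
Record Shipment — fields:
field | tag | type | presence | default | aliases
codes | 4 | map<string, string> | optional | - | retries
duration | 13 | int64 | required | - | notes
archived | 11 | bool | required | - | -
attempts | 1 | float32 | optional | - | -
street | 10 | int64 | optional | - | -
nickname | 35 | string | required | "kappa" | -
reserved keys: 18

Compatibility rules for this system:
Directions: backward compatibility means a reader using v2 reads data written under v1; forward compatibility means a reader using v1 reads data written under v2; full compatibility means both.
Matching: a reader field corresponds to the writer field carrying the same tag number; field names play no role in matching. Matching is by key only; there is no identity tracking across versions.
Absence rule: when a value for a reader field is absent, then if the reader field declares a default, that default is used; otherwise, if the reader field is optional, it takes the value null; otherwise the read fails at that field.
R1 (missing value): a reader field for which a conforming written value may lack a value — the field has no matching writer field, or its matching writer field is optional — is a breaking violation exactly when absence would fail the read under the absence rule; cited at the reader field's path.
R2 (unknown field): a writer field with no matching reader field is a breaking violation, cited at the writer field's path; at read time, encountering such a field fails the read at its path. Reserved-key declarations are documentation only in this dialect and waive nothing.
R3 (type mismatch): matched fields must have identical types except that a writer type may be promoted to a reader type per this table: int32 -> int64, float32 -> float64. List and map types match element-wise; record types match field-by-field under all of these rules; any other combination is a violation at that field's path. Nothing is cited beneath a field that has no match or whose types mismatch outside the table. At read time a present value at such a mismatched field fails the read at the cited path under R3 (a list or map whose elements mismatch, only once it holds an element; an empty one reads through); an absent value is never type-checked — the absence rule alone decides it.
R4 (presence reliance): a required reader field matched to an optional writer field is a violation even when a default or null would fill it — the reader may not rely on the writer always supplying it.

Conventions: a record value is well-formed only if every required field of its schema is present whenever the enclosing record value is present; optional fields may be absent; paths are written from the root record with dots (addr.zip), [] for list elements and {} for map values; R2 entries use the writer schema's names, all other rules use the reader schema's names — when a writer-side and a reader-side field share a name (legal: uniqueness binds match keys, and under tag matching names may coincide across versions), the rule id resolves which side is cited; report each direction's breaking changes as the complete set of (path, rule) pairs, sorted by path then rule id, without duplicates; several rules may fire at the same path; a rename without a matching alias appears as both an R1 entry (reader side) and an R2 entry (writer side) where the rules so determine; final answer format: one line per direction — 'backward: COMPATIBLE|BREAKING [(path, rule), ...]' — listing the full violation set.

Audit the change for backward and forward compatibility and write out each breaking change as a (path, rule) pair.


backward: BREAKING [(attempts, R3), (balance, R2), (street, R3)]; forward: BREAKING [(attempts, R3), (balance, R1), (nickname, R2), (street, R3)]

in Shipment below, arrows point writer -> reader
checking backward for Shipment: reader v2 against writer v1:
  codes: map<string, string> -> map<string, string>, writer optional; from codes
  duration: int64 -> int64, writer required; from age
  archived: bool -> bool, writer required; from archived
  attempts: int64 -> float32, writer optional; from attempts
  street: string -> int64, writer optional; from street
  nickname: no writer match
  balance (writer side), unknown to reader
  R3 fires at attempts
  R2 fires at balance
  R3 fires at street
  backward on Shipment therefore BREAKING (3)
checking forward for Shipment: reader v1 against writer v2:
  codes: map<string, string> -> map<string, string>, writer optional; from codes
  age: int64 -> int64, writer required; from duration
  archived: bool -> bool, writer required; from archived
  balance: no writer match
  attempts: float32 -> int64, writer optional; from attempts
  street: int64 -> string, writer optional; from street
  nickname (writer side), unknown to reader
  R3 fires at attempts
  R1 fires at balance
  R2 fires at nickname
  R3 fires at street
  forward on Shipment therefore BREAKING (4)
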